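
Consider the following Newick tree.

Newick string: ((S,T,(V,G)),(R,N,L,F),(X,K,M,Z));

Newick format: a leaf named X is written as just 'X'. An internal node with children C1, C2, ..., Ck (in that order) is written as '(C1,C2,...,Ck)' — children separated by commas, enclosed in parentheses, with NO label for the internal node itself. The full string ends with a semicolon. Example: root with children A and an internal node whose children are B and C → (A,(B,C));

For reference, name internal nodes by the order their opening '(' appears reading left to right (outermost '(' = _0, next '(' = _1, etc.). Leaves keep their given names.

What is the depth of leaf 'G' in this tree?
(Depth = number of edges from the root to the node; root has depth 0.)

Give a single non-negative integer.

Answer: 3

Derivation:
Newick: ((S,T,(V,G)),(R,N,L,F),(X,K,M,Z));
Naming internals by '(' encounter order: outermost '(' = _0, next = _1, ...
Query node: G
Path from root: _0 -> _1 -> _2 -> G
Depth of G: 3 (number of edges from root)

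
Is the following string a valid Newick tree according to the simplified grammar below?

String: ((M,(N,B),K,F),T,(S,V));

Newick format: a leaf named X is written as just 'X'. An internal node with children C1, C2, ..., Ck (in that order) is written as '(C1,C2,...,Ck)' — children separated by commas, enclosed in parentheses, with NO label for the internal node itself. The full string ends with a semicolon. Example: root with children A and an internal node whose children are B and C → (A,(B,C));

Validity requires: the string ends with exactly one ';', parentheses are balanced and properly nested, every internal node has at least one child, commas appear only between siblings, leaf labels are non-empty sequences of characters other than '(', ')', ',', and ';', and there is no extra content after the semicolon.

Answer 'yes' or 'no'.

Input: ((M,(N,B),K,F),T,(S,V));
Paren balance: 4 '(' vs 4 ')' OK
Ends with single ';': True
Full parse: OK
Valid: True

Answer: yes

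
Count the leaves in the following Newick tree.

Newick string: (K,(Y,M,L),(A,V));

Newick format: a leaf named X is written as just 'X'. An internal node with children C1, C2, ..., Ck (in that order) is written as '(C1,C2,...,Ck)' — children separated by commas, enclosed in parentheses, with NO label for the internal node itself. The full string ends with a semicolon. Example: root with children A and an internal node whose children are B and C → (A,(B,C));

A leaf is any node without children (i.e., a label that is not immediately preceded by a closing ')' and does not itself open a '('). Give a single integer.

Newick: (K,(Y,M,L),(A,V));
Scan left-to-right; a leaf is any maximal label run not followed by '(':
  pos 1: leaf 'K' → count = 1
  pos 4: leaf 'Y' → count = 2
  pos 6: leaf 'M' → count = 3
  pos 8: leaf 'L' → count = 4
  pos 12: leaf 'A' → count = 5
  pos 14: leaf 'V' → count = 6
Total leaves: 6

Answer: 6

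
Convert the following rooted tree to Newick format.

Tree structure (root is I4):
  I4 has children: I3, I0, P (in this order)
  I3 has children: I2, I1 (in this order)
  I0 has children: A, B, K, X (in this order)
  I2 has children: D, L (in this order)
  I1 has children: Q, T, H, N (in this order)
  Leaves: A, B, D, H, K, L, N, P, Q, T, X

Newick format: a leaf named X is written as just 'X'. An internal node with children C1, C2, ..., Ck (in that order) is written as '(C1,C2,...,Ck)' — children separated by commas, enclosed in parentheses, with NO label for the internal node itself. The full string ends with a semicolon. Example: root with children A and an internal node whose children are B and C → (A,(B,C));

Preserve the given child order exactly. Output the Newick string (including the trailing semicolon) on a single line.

Answer: (((D,L),(Q,T,H,N)),(A,B,K,X),P);

Derivation:
internal I4 with children ['I3', 'I0', 'P']
  internal I3 with children ['I2', 'I1']
    internal I2 with children ['D', 'L']
      leaf 'D' → 'D'
      leaf 'L' → 'L'
    → '(D,L)'
    internal I1 with children ['Q', 'T', 'H', 'N']
      leaf 'Q' → 'Q'
      leaf 'T' → 'T'
      leaf 'H' → 'H'
      leaf 'N' → 'N'
    → '(Q,T,H,N)'
  → '((D,L),(Q,T,H,N))'
  internal I0 with children ['A', 'B', 'K', 'X']
    leaf 'A' → 'A'
    leaf 'B' → 'B'
    leaf 'K' → 'K'
    leaf 'X' → 'X'
  → '(A,B,K,X)'
  leaf 'P' → 'P'
→ '(((D,L),(Q,T,H,N)),(A,B,K,X),P)'
Final: (((D,L),(Q,T,H,N)),(A,B,K,X),P);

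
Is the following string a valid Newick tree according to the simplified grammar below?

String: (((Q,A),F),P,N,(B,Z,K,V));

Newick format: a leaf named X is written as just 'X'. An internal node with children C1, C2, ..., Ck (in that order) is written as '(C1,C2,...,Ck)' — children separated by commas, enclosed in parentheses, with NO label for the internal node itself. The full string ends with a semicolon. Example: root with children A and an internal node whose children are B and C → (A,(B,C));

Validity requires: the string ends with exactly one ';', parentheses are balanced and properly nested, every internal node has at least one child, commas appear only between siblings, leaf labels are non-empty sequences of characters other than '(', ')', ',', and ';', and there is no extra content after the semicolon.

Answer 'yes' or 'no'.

Input: (((Q,A),F),P,N,(B,Z,K,V));
Paren balance: 4 '(' vs 4 ')' OK
Ends with single ';': True
Full parse: OK
Valid: True

Answer: yes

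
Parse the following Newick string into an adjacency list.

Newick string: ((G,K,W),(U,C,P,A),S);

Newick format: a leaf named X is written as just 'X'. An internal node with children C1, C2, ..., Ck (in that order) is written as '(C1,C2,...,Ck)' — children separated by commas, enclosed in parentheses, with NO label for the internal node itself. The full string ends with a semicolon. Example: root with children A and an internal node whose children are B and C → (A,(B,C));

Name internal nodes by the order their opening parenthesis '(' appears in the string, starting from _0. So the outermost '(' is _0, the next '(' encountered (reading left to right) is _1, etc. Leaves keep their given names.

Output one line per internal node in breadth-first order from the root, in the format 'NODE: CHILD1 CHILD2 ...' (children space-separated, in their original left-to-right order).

Answer: _0: _1 _2 S
_1: G K W
_2: U C P A

Derivation:
Input: ((G,K,W),(U,C,P,A),S);
Scanning left-to-right, naming '(' by encounter order:
  pos 0: '(' -> open internal node _0 (depth 1)
  pos 1: '(' -> open internal node _1 (depth 2)
  pos 7: ')' -> close internal node _1 (now at depth 1)
  pos 9: '(' -> open internal node _2 (depth 2)
  pos 17: ')' -> close internal node _2 (now at depth 1)
  pos 20: ')' -> close internal node _0 (now at depth 0)
Total internal nodes: 3
BFS adjacency from root:
  _0: _1 _2 S
  _1: G K W
  _2: U C P A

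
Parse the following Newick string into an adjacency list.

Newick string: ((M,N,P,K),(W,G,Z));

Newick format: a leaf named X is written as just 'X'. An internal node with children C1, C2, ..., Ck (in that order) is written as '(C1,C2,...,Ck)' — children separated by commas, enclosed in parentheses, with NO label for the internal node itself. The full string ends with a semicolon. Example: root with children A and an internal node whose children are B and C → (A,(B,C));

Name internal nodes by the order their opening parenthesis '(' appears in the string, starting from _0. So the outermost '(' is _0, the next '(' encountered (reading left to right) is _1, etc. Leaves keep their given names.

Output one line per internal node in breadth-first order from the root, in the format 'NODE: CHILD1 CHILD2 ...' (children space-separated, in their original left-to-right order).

Answer: _0: _1 _2
_1: M N P K
_2: W G Z

Derivation:
Input: ((M,N,P,K),(W,G,Z));
Scanning left-to-right, naming '(' by encounter order:
  pos 0: '(' -> open internal node _0 (depth 1)
  pos 1: '(' -> open internal node _1 (depth 2)
  pos 9: ')' -> close internal node _1 (now at depth 1)
  pos 11: '(' -> open internal node _2 (depth 2)
  pos 17: ')' -> close internal node _2 (now at depth 1)
  pos 18: ')' -> close internal node _0 (now at depth 0)
Total internal nodes: 3
BFS adjacency from root:
  _0: _1 _2
  _1: M N P K
  _2: W G Z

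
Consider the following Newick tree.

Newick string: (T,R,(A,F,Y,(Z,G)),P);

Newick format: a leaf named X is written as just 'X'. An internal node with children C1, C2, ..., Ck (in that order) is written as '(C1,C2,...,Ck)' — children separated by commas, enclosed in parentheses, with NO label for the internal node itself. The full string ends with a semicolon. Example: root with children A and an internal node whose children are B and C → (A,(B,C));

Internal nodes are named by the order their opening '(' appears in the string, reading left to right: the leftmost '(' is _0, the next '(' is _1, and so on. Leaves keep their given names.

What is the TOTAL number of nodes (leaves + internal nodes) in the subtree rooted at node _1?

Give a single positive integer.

Answer: 7

Derivation:
Newick: (T,R,(A,F,Y,(Z,G)),P);
Locate _1: it is the '(' at position 5 (the 2nd '(' reading left to right).
Query: subtree rooted at _1
_1: subtree_size = 1 + 6
  A: subtree_size = 1 + 0
  F: subtree_size = 1 + 0
  Y: subtree_size = 1 + 0
  _2: subtree_size = 1 + 2
    Z: subtree_size = 1 + 0
    G: subtree_size = 1 + 0
Total subtree size of _1: 7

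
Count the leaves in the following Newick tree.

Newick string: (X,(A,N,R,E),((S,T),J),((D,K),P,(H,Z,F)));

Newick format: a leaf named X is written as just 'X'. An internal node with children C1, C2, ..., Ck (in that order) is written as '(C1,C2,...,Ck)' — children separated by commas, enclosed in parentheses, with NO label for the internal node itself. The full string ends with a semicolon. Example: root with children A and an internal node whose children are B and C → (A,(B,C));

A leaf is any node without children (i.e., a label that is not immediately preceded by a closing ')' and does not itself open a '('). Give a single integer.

Answer: 14

Derivation:
Newick: (X,(A,N,R,E),((S,T),J),((D,K),P,(H,Z,F)));
Scan left-to-right; a leaf is any maximal label run not followed by '(':
  pos 1: leaf 'X' → count = 1
  pos 4: leaf 'A' → count = 2
  pos 6: leaf 'N' → count = 3
  pos 8: leaf 'R' → count = 4
  pos 10: leaf 'E' → count = 5
  pos 15: leaf 'S' → count = 6
  pos 17: leaf 'T' → count = 7
  pos 20: leaf 'J' → count = 8
  pos 25: leaf 'D' → count = 9
  pos 27: leaf 'K' → count = 10
  pos 30: leaf 'P' → count = 11
  pos 33: leaf 'H' → count = 12
  pos 35: leaf 'Z' → count = 13
  pos 37: leaf 'F' → count = 14
Total leaves: 14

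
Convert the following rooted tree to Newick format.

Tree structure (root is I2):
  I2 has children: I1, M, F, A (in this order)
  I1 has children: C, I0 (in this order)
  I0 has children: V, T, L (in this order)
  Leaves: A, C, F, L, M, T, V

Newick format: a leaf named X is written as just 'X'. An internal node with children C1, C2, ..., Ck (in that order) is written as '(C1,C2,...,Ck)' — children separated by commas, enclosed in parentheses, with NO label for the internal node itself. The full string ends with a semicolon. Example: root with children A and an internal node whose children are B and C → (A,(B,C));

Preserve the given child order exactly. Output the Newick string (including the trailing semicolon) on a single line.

internal I2 with children ['I1', 'M', 'F', 'A']
  internal I1 with children ['C', 'I0']
    leaf 'C' → 'C'
    internal I0 with children ['V', 'T', 'L']
      leaf 'V' → 'V'
      leaf 'T' → 'T'
      leaf 'L' → 'L'
    → '(V,T,L)'
  → '(C,(V,T,L))'
  leaf 'M' → 'M'
  leaf 'F' → 'F'
  leaf 'A' → 'A'
→ '((C,(V,T,L)),M,F,A)'
Final: ((C,(V,T,L)),M,F,A);

Answer: ((C,(V,T,L)),M,F,A);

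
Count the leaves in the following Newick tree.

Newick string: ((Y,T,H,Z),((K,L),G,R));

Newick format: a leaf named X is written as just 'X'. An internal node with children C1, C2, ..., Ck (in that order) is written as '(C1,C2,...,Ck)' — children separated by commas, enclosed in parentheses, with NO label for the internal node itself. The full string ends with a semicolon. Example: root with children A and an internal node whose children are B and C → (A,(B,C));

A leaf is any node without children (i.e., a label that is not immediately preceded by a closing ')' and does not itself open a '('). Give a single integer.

Answer: 8

Derivation:
Newick: ((Y,T,H,Z),((K,L),G,R));
Scan left-to-right; a leaf is any maximal label run not followed by '(':
  pos 2: leaf 'Y' → count = 1
  pos 4: leaf 'T' → count = 2
  pos 6: leaf 'H' → count = 3
  pos 8: leaf 'Z' → count = 4
  pos 13: leaf 'K' → count = 5
  pos 15: leaf 'L' → count = 6
  pos 18: leaf 'G' → count = 7
  pos 20: leaf 'R' → count = 8
Total leaves: 8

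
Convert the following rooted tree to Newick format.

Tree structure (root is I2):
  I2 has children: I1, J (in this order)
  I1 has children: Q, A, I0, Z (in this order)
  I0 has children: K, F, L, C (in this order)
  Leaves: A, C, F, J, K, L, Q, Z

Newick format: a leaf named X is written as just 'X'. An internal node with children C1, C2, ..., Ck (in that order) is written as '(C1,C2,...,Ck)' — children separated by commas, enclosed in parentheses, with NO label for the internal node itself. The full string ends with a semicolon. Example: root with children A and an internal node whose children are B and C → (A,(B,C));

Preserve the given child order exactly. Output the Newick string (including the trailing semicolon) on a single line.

Answer: ((Q,A,(K,F,L,C),Z),J);

Derivation:
internal I2 with children ['I1', 'J']
  internal I1 with children ['Q', 'A', 'I0', 'Z']
    leaf 'Q' → 'Q'
    leaf 'A' → 'A'
    internal I0 with children ['K', 'F', 'L', 'C']
      leaf 'K' → 'K'
      leaf 'F' → 'F'
      leaf 'L' → 'L'
      leaf 'C' → 'C'
    → '(K,F,L,C)'
    leaf 'Z' → 'Z'
  → '(Q,A,(K,F,L,C),Z)'
  leaf 'J' → 'J'
→ '((Q,A,(K,F,L,C),Z),J)'
Final: ((Q,A,(K,F,L,C),Z),J);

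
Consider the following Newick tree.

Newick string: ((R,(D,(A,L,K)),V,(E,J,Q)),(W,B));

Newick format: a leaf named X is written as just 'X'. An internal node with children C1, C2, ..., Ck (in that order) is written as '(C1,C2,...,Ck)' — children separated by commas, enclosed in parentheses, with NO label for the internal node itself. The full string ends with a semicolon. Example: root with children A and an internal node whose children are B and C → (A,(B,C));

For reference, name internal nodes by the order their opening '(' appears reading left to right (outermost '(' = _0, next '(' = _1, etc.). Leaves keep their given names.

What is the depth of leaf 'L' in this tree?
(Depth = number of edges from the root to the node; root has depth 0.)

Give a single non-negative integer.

Newick: ((R,(D,(A,L,K)),V,(E,J,Q)),(W,B));
Naming internals by '(' encounter order: outermost '(' = _0, next = _1, ...
Query node: L
Path from root: _0 -> _1 -> _2 -> _3 -> L
Depth of L: 4 (number of edges from root)

Answer: 4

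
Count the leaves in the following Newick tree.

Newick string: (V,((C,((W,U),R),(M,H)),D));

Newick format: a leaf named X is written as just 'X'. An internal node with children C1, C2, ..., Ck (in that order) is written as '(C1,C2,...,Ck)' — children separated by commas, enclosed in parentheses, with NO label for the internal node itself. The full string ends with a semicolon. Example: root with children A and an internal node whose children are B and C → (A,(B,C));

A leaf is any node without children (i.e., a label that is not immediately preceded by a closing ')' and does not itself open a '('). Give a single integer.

Newick: (V,((C,((W,U),R),(M,H)),D));
Scan left-to-right; a leaf is any maximal label run not followed by '(':
  pos 1: leaf 'V' → count = 1
  pos 5: leaf 'C' → count = 2
  pos 9: leaf 'W' → count = 3
  pos 11: leaf 'U' → count = 4
  pos 14: leaf 'R' → count = 5
  pos 18: leaf 'M' → count = 6
  pos 20: leaf 'H' → count = 7
  pos 24: leaf 'D' → count = 8
Total leaves: 8

Answer: 8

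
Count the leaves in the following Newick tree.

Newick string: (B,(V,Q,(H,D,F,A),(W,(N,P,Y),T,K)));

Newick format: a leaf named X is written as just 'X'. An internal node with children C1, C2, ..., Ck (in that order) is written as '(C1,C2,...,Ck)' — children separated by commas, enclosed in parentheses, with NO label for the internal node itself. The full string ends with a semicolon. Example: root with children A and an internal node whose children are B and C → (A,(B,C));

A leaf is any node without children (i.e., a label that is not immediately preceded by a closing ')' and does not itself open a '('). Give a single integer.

Answer: 13

Derivation:
Newick: (B,(V,Q,(H,D,F,A),(W,(N,P,Y),T,K)));
Scan left-to-right; a leaf is any maximal label run not followed by '(':
  pos 1: leaf 'B' → count = 1
  pos 4: leaf 'V' → count = 2
  pos 6: leaf 'Q' → count = 3
  pos 9: leaf 'H' → count = 4
  pos 11: leaf 'D' → count = 5
  pos 13: leaf 'F' → count = 6
  pos 15: leaf 'A' → count = 7
  pos 19: leaf 'W' → count = 8
  pos 22: leaf 'N' → count = 9
  pos 24: leaf 'P' → count = 10
  pos 26: leaf 'Y' → count = 11
  pos 29: leaf 'T' → count = 12
  pos 31: leaf 'K' → count = 13
Total leaves: 13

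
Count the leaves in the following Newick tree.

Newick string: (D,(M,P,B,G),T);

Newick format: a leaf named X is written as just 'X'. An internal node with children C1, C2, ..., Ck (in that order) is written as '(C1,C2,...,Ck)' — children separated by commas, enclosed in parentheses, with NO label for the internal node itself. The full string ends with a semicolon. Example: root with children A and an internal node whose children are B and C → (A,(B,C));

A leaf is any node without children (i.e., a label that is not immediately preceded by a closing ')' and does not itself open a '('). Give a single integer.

Answer: 6

Derivation:
Newick: (D,(M,P,B,G),T);
Scan left-to-right; a leaf is any maximal label run not followed by '(':
  pos 1: leaf 'D' → count = 1
  pos 4: leaf 'M' → count = 2
  pos 6: leaf 'P' → count = 3
  pos 8: leaf 'B' → count = 4
  pos 10: leaf 'G' → count = 5
  pos 13: leaf 'T' → count = 6
Total leaves: 6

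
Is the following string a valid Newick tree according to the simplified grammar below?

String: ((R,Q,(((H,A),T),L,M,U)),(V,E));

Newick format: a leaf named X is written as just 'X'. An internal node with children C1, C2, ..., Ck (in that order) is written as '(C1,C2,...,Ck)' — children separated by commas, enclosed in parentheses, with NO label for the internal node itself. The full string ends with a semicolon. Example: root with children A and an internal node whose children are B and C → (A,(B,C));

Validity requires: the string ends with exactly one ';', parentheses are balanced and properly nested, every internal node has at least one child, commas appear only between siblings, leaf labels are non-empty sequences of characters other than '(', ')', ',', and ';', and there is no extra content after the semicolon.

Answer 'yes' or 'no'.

Input: ((R,Q,(((H,A),T),L,M,U)),(V,E));
Paren balance: 6 '(' vs 6 ')' OK
Ends with single ';': True
Full parse: OK
Valid: True

Answer: yes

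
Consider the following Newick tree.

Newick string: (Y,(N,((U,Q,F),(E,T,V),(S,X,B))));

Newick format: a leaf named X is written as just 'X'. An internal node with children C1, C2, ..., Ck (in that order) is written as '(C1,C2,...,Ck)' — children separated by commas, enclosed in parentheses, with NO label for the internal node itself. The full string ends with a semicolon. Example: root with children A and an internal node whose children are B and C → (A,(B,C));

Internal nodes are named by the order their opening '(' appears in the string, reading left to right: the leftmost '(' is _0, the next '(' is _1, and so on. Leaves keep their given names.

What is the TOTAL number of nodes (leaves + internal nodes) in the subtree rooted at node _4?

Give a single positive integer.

Newick: (Y,(N,((U,Q,F),(E,T,V),(S,X,B))));
Locate _4: it is the '(' at position 15 (the 5th '(' reading left to right).
Query: subtree rooted at _4
_4: subtree_size = 1 + 3
  E: subtree_size = 1 + 0
  T: subtree_size = 1 + 0
  V: subtree_size = 1 + 0
Total subtree size of _4: 4

Answer: 4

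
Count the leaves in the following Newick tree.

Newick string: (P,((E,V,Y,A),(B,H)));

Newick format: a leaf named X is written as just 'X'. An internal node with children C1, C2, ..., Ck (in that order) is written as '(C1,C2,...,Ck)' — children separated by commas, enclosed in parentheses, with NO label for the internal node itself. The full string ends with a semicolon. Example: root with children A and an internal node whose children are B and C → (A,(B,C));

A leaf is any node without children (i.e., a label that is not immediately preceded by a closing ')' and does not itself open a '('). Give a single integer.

Newick: (P,((E,V,Y,A),(B,H)));
Scan left-to-right; a leaf is any maximal label run not followed by '(':
  pos 1: leaf 'P' → count = 1
  pos 5: leaf 'E' → count = 2
  pos 7: leaf 'V' → count = 3
  pos 9: leaf 'Y' → count = 4
  pos 11: leaf 'A' → count = 5
  pos 15: leaf 'B' → count = 6
  pos 17: leaf 'H' → count = 7
Total leaves: 7

Answer: 7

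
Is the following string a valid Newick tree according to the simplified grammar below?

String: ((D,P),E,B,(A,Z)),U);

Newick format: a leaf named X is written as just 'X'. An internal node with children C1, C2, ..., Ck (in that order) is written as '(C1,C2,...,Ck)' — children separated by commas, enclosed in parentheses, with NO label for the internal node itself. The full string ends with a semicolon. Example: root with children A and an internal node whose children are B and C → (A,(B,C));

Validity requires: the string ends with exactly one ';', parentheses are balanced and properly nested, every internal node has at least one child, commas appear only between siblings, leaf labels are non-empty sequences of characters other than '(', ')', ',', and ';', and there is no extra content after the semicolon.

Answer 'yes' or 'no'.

Answer: no

Derivation:
Input: ((D,P),E,B,(A,Z)),U);
Paren balance: 3 '(' vs 4 ')' MISMATCH
Ends with single ';': True
Full parse: FAILS (extra content after tree at pos 17)
Valid: False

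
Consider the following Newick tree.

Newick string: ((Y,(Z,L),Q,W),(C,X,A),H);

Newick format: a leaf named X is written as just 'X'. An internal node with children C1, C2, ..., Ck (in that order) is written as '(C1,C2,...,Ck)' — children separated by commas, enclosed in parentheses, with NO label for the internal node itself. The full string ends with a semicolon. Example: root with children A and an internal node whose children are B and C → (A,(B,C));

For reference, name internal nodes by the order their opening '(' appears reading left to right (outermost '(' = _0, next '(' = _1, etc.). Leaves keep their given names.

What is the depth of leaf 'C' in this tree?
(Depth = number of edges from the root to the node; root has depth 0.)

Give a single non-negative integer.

Answer: 2

Derivation:
Newick: ((Y,(Z,L),Q,W),(C,X,A),H);
Naming internals by '(' encounter order: outermost '(' = _0, next = _1, ...
Query node: C
Path from root: _0 -> _3 -> C
Depth of C: 2 (number of edges from root)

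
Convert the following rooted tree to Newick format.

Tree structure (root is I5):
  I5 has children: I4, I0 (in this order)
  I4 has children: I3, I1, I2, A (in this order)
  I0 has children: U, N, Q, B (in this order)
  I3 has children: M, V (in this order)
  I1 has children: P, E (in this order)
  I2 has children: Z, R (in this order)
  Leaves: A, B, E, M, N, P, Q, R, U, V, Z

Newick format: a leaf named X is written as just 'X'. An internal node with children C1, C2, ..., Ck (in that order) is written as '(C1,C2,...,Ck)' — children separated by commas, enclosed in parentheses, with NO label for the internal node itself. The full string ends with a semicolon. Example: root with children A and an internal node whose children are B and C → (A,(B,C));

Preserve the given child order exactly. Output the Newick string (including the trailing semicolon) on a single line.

internal I5 with children ['I4', 'I0']
  internal I4 with children ['I3', 'I1', 'I2', 'A']
    internal I3 with children ['M', 'V']
      leaf 'M' → 'M'
      leaf 'V' → 'V'
    → '(M,V)'
    internal I1 with children ['P', 'E']
      leaf 'P' → 'P'
      leaf 'E' → 'E'
    → '(P,E)'
    internal I2 with children ['Z', 'R']
      leaf 'Z' → 'Z'
      leaf 'R' → 'R'
    → '(Z,R)'
    leaf 'A' → 'A'
  → '((M,V),(P,E),(Z,R),A)'
  internal I0 with children ['U', 'N', 'Q', 'B']
    leaf 'U' → 'U'
    leaf 'N' → 'N'
    leaf 'Q' → 'Q'
    leaf 'B' → 'B'
  → '(U,N,Q,B)'
→ '(((M,V),(P,E),(Z,R),A),(U,N,Q,B))'
Final: (((M,V),(P,E),(Z,R),A),(U,N,Q,B));

Answer: (((M,V),(P,E),(Z,R),A),(U,N,Q,B));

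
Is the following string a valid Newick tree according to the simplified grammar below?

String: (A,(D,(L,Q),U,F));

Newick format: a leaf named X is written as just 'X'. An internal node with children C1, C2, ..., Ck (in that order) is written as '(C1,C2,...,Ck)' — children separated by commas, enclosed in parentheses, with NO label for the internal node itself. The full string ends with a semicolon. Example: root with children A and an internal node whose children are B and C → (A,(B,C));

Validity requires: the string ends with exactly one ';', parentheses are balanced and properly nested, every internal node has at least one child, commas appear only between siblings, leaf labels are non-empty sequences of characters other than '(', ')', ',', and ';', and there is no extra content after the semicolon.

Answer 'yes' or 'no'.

Input: (A,(D,(L,Q),U,F));
Paren balance: 3 '(' vs 3 ')' OK
Ends with single ';': True
Full parse: OK
Valid: True

Answer: yes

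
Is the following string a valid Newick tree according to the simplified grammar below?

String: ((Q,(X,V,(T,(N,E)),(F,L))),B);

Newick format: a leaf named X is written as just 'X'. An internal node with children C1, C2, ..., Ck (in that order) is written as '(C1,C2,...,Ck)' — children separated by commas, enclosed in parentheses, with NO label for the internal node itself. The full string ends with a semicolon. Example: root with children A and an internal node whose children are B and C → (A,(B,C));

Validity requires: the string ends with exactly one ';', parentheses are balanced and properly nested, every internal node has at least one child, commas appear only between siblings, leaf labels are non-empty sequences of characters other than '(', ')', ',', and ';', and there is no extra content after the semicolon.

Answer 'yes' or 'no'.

Input: ((Q,(X,V,(T,(N,E)),(F,L))),B);
Paren balance: 6 '(' vs 6 ')' OK
Ends with single ';': True
Full parse: OK
Valid: True

Answer: yes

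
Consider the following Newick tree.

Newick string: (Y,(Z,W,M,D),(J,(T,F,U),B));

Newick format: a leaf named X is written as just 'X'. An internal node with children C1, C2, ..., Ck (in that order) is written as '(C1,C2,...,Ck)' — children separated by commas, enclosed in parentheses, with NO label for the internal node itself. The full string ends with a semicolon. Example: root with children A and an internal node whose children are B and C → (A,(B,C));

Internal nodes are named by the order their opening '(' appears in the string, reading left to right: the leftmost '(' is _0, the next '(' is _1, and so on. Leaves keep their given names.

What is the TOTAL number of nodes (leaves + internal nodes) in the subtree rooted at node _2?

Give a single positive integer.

Answer: 7

Derivation:
Newick: (Y,(Z,W,M,D),(J,(T,F,U),B));
Locate _2: it is the '(' at position 13 (the 3rd '(' reading left to right).
Query: subtree rooted at _2
_2: subtree_size = 1 + 6
  J: subtree_size = 1 + 0
  _3: subtree_size = 1 + 3
    T: subtree_size = 1 + 0
    F: subtree_size = 1 + 0
    U: subtree_size = 1 + 0
  B: subtree_size = 1 + 0
Total subtree size of _2: 7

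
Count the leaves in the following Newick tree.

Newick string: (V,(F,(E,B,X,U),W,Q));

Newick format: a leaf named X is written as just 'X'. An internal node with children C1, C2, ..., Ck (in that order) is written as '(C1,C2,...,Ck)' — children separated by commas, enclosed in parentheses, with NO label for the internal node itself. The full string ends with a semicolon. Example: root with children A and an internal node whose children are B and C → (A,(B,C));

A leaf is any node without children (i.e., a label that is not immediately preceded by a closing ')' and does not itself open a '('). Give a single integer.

Answer: 8

Derivation:
Newick: (V,(F,(E,B,X,U),W,Q));
Scan left-to-right; a leaf is any maximal label run not followed by '(':
  pos 1: leaf 'V' → count = 1
  pos 4: leaf 'F' → count = 2
  pos 7: leaf 'E' → count = 3
  pos 9: leaf 'B' → count = 4
  pos 11: leaf 'X' → count = 5
  pos 13: leaf 'U' → count = 6
  pos 16: leaf 'W' → count = 7
  pos 18: leaf 'Q' → count = 8
Total leaves: 8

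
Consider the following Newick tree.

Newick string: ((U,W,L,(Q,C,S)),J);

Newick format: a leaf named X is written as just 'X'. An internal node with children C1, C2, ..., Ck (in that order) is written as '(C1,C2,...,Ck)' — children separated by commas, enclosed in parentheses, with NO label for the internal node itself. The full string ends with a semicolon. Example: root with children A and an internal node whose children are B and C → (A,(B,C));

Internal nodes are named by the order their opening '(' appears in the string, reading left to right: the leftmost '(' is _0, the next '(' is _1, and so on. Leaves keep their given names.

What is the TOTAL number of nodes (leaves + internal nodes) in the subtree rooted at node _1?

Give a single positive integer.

Answer: 8

Derivation:
Newick: ((U,W,L,(Q,C,S)),J);
Locate _1: it is the '(' at position 1 (the 2nd '(' reading left to right).
Query: subtree rooted at _1
_1: subtree_size = 1 + 7
  U: subtree_size = 1 + 0
  W: subtree_size = 1 + 0
  L: subtree_size = 1 + 0
  _2: subtree_size = 1 + 3
    Q: subtree_size = 1 + 0
    C: subtree_size = 1 + 0
    S: subtree_size = 1 + 0
Total subtree size of _1: 8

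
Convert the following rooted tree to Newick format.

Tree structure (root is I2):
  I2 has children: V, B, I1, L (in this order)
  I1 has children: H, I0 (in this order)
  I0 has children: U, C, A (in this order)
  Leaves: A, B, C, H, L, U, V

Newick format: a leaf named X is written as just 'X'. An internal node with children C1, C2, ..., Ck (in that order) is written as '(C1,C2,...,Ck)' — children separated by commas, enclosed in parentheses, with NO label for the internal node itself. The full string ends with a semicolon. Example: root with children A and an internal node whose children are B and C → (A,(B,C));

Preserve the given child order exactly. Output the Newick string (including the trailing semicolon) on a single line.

Answer: (V,B,(H,(U,C,A)),L);

Derivation:
internal I2 with children ['V', 'B', 'I1', 'L']
  leaf 'V' → 'V'
  leaf 'B' → 'B'
  internal I1 with children ['H', 'I0']
    leaf 'H' → 'H'
    internal I0 with children ['U', 'C', 'A']
      leaf 'U' → 'U'
      leaf 'C' → 'C'
      leaf 'A' → 'A'
    → '(U,C,A)'
  → '(H,(U,C,A))'
  leaf 'L' → 'L'
→ '(V,B,(H,(U,C,A)),L)'
Final: (V,B,(H,(U,C,A)),L);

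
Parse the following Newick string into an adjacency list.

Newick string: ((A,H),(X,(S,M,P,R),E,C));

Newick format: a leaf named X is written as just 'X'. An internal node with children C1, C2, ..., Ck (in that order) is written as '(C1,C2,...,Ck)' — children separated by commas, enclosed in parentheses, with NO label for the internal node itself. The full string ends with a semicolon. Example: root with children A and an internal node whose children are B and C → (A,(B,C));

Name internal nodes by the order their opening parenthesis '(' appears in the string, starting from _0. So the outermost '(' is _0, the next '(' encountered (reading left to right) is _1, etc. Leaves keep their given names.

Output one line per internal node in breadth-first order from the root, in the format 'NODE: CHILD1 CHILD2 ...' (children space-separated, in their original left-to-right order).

Answer: _0: _1 _2
_1: A H
_2: X _3 E C
_3: S M P R

Derivation:
Input: ((A,H),(X,(S,M,P,R),E,C));
Scanning left-to-right, naming '(' by encounter order:
  pos 0: '(' -> open internal node _0 (depth 1)
  pos 1: '(' -> open internal node _1 (depth 2)
  pos 5: ')' -> close internal node _1 (now at depth 1)
  pos 7: '(' -> open internal node _2 (depth 2)
  pos 10: '(' -> open internal node _3 (depth 3)
  pos 18: ')' -> close internal node _3 (now at depth 2)
  pos 23: ')' -> close internal node _2 (now at depth 1)
  pos 24: ')' -> close internal node _0 (now at depth 0)
Total internal nodes: 4
BFS adjacency from root:
  _0: _1 _2
  _1: A H
  _2: X _3 E C
  _3: S M P R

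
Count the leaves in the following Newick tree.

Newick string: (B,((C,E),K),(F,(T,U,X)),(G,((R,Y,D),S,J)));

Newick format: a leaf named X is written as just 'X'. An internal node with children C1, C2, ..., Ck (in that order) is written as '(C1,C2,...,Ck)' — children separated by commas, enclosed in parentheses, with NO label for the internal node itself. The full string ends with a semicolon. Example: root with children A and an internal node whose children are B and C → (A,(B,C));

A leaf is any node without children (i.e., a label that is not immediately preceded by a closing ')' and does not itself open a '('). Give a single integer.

Answer: 14

Derivation:
Newick: (B,((C,E),K),(F,(T,U,X)),(G,((R,Y,D),S,J)));
Scan left-to-right; a leaf is any maximal label run not followed by '(':
  pos 1: leaf 'B' → count = 1
  pos 5: leaf 'C' → count = 2
  pos 7: leaf 'E' → count = 3
  pos 10: leaf 'K' → count = 4
  pos 14: leaf 'F' → count = 5
  pos 17: leaf 'T' → count = 6
  pos 19: leaf 'U' → count = 7
  pos 21: leaf 'X' → count = 8
  pos 26: leaf 'G' → count = 9
  pos 30: leaf 'R' → count = 10
  pos 32: leaf 'Y' → count = 11
  pos 34: leaf 'D' → count = 12
  pos 37: leaf 'S' → count = 13
  pos 39: leaf 'J' → count = 14
Total leaves: 14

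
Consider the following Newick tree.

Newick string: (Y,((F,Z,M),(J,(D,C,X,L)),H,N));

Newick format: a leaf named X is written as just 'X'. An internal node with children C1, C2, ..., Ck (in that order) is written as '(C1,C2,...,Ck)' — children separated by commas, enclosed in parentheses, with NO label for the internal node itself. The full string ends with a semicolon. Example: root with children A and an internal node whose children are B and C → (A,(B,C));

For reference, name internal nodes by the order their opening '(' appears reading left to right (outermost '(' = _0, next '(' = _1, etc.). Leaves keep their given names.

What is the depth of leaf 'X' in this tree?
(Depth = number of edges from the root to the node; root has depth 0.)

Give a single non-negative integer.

Answer: 4

Derivation:
Newick: (Y,((F,Z,M),(J,(D,C,X,L)),H,N));
Naming internals by '(' encounter order: outermost '(' = _0, next = _1, ...
Query node: X
Path from root: _0 -> _1 -> _3 -> _4 -> X
Depth of X: 4 (number of edges from root)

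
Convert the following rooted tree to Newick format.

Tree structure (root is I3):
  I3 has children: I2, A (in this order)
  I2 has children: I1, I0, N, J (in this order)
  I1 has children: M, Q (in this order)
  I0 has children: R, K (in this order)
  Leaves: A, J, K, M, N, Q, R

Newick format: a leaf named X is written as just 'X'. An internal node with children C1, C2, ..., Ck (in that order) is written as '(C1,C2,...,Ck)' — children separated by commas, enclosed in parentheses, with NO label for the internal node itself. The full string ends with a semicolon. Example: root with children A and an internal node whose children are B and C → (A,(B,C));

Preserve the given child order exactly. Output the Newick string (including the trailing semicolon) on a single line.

Answer: (((M,Q),(R,K),N,J),A);

Derivation:
internal I3 with children ['I2', 'A']
  internal I2 with children ['I1', 'I0', 'N', 'J']
    internal I1 with children ['M', 'Q']
      leaf 'M' → 'M'
      leaf 'Q' → 'Q'
    → '(M,Q)'
    internal I0 with children ['R', 'K']
      leaf 'R' → 'R'
      leaf 'K' → 'K'
    → '(R,K)'
    leaf 'N' → 'N'
    leaf 'J' → 'J'
  → '((M,Q),(R,K),N,J)'
  leaf 'A' → 'A'
→ '(((M,Q),(R,K),N,J),A)'
Final: (((M,Q),(R,K),N,J),A);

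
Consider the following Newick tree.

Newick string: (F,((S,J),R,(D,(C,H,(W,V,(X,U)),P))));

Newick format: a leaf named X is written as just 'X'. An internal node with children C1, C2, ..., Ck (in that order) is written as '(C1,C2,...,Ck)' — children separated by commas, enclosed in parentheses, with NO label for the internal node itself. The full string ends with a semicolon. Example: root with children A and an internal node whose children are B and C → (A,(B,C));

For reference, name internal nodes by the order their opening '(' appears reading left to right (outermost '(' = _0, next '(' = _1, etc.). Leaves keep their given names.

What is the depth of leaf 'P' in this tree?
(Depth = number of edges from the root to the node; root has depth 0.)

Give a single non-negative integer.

Answer: 4

Derivation:
Newick: (F,((S,J),R,(D,(C,H,(W,V,(X,U)),P))));
Naming internals by '(' encounter order: outermost '(' = _0, next = _1, ...
Query node: P
Path from root: _0 -> _1 -> _3 -> _4 -> P
Depth of P: 4 (number of edges from root)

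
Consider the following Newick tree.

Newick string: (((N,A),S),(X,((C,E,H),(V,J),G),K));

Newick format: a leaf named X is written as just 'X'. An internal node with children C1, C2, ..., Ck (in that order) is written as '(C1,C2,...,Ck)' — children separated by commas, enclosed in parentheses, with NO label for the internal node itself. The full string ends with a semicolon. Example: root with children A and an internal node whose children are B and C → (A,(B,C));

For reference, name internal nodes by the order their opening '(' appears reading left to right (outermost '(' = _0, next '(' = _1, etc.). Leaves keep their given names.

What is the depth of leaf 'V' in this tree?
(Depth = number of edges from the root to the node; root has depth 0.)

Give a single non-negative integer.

Newick: (((N,A),S),(X,((C,E,H),(V,J),G),K));
Naming internals by '(' encounter order: outermost '(' = _0, next = _1, ...
Query node: V
Path from root: _0 -> _3 -> _4 -> _6 -> V
Depth of V: 4 (number of edges from root)

Answer: 4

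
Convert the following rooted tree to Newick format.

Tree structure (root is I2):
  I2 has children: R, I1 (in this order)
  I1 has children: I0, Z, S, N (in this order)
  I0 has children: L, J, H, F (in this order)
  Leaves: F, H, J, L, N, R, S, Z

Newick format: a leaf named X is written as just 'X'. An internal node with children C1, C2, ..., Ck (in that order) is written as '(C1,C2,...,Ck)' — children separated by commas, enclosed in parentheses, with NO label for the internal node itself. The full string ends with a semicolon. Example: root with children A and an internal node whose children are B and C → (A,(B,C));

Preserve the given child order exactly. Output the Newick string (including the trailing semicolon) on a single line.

Answer: (R,((L,J,H,F),Z,S,N));

Derivation:
internal I2 with children ['R', 'I1']
  leaf 'R' → 'R'
  internal I1 with children ['I0', 'Z', 'S', 'N']
    internal I0 with children ['L', 'J', 'H', 'F']
      leaf 'L' → 'L'
      leaf 'J' → 'J'
      leaf 'H' → 'H'
      leaf 'F' → 'F'
    → '(L,J,H,F)'
    leaf 'Z' → 'Z'
    leaf 'S' → 'S'
    leaf 'N' → 'N'
  → '((L,J,H,F),Z,S,N)'
→ '(R,((L,J,H,F),Z,S,N))'
Final: (R,((L,J,H,F),Z,S,N));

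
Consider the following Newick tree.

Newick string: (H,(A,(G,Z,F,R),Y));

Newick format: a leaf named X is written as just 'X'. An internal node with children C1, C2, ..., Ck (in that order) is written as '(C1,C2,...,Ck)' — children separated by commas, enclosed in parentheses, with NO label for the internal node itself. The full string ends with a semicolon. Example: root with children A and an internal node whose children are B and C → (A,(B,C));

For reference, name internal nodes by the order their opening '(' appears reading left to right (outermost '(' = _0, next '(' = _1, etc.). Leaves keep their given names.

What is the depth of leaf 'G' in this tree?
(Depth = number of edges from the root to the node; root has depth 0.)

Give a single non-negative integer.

Answer: 3

Derivation:
Newick: (H,(A,(G,Z,F,R),Y));
Naming internals by '(' encounter order: outermost '(' = _0, next = _1, ...
Query node: G
Path from root: _0 -> _1 -> _2 -> G
Depth of G: 3 (number of edges from root)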